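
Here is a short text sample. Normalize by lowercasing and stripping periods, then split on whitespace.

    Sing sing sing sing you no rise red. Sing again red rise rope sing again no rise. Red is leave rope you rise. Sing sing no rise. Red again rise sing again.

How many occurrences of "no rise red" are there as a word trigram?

3

Scanning the 30 overlapping trigram windows for "no rise red":
  position 6–8: no rise red
  position 16–18: no rise red
  position 26–28: no rise red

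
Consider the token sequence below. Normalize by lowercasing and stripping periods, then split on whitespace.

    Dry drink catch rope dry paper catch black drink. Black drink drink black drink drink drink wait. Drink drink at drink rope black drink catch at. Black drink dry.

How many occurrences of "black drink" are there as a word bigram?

5

Scanning the 28 overlapping bigram windows for "black drink":
  position 8–9: black drink
  position 10–11: black drink
  position 13–14: black drink
  position 23–24: black drink
  position 27–28: black drink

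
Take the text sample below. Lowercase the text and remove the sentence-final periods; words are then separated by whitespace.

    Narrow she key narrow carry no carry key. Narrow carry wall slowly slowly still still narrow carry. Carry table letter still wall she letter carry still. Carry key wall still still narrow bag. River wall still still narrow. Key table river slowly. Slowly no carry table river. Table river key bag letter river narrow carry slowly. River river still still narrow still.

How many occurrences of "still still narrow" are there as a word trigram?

Scanning the 60 overlapping trigram windows for "still still narrow":
  position 14–16: still still narrow
  position 30–32: still still narrow
  position 36–38: still still narrow
  position 59–61: still still narrow

4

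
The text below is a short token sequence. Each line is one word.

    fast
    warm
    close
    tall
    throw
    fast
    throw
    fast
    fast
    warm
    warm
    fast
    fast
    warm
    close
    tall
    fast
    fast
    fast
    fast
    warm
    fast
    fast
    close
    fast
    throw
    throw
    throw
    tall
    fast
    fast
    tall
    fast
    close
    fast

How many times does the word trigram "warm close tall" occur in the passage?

Scanning the 33 overlapping trigram windows for "warm close tall":
  position 2–4: warm close tall
  position 14–16: warm close tall

2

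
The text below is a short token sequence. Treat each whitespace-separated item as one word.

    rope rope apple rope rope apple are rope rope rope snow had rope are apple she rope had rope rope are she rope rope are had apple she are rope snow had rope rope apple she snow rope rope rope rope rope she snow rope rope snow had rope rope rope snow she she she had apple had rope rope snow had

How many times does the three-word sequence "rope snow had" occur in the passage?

4

Scanning the 60 overlapping trigram windows for "rope snow had":
  position 10–12: rope snow had
  position 30–32: rope snow had
  position 46–48: rope snow had
  position 60–62: rope snow had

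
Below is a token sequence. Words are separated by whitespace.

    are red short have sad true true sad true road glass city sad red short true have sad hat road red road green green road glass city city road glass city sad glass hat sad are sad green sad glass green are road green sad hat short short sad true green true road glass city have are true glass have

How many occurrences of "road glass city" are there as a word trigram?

Scanning the 58 overlapping trigram windows for "road glass city":
  position 10–12: road glass city
  position 25–27: road glass city
  position 29–31: road glass city
  position 53–55: road glass city

4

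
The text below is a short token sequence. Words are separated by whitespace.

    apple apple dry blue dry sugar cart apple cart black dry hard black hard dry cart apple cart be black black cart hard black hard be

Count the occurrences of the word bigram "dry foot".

Scanning the 25 overlapping bigram windows for "dry foot":
  (none found)

0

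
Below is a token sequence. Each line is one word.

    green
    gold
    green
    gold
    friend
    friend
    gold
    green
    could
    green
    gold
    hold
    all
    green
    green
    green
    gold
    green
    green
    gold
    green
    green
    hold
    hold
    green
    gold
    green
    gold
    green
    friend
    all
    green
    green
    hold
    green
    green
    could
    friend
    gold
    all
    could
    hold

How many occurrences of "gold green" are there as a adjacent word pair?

Scanning the 41 overlapping bigram windows for "gold green":
  position 2–3: gold green
  position 7–8: gold green
  position 17–18: gold green
  position 20–21: gold green
  position 26–27: gold green
  position 28–29: gold green

6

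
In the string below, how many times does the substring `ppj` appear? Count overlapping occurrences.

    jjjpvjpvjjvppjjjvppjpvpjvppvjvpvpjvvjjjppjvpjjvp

Sliding a length-3 window over the 48 characters (46 positions):
  position 12–14: ppj
  position 18–20: ppj
  position 40–42: ppj

3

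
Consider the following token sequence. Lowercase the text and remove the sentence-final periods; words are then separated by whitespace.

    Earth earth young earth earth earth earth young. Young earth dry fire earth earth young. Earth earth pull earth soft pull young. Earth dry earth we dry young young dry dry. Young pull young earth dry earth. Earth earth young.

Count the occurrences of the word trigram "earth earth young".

Scanning the 38 overlapping trigram windows for "earth earth young":
  position 1–3: earth earth young
  position 6–8: earth earth young
  position 13–15: earth earth young
  position 38–40: earth earth young

4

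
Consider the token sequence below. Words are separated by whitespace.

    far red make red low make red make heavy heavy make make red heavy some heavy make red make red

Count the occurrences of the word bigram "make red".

Scanning the 19 overlapping bigram windows for "make red":
  position 3–4: make red
  position 6–7: make red
  position 12–13: make red
  position 17–18: make red
  position 19–20: make red

5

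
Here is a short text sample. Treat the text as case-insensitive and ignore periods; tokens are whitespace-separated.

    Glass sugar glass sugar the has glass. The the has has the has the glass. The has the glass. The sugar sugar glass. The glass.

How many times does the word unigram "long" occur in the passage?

0

Scanning the 25 tokens for "long":
  (none found)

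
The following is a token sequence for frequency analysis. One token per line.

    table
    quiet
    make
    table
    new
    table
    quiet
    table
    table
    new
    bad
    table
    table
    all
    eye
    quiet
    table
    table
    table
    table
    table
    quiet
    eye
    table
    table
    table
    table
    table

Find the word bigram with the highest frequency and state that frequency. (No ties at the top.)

"table table", 10 times

Bigram frequencies (highest first):
  table table: 10
  table quiet: 3
  table new: 2
  quiet table: 2
  quiet make: 1
  make table: 1
  … (8 more, each ≤ 1)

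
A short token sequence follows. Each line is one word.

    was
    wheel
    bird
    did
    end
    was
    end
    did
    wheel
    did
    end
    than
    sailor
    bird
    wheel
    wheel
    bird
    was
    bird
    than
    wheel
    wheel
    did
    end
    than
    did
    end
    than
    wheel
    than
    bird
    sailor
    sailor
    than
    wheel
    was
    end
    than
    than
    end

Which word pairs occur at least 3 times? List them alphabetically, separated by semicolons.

did end; end than; than wheel

Bigram counts meeting the condition (at least 3 times):
  did end: 4
  end than: 4
  than wheel: 3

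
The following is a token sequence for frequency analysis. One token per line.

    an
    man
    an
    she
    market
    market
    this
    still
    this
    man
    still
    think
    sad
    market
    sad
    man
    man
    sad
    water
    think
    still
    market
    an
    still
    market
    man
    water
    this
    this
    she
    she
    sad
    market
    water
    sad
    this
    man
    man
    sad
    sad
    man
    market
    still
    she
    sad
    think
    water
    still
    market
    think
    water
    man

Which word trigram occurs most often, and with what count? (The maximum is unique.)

"man man sad", 2 times

Trigram frequencies (highest first):
  man man sad: 2
  an man an: 1
  man an she: 1
  an she market: 1
  she market market: 1
  market market this: 1
  … (43 more, each ≤ 1)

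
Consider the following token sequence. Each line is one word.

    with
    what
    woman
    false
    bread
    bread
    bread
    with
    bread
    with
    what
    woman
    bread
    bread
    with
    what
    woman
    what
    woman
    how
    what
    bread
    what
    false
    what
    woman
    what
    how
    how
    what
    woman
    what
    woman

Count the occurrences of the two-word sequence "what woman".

7

Scanning the 32 overlapping bigram windows for "what woman":
  position 2–3: what woman
  position 11–12: what woman
  position 16–17: what woman
  position 18–19: what woman
  position 25–26: what woman
  position 30–31: what woman
  position 32–33: what woman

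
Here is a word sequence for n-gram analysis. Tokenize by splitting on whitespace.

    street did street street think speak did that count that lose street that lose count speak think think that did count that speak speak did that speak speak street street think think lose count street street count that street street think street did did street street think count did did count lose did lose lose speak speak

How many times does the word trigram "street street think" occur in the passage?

4

Scanning the 55 overlapping trigram windows for "street street think":
  position 3–5: street street think
  position 29–31: street street think
  position 39–41: street street think
  position 45–47: street street think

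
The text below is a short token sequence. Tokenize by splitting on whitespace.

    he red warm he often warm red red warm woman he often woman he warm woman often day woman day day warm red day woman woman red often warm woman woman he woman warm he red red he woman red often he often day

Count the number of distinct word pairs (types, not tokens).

25

44 tokens → 43 bigram windows in total.
Repeated bigrams (each contributes count−1 duplicates):
  he often: 3
  warm woman: 3
  woman he: 3
  day woman: 2
  he red: 2
  he woman: 2
  often day: 2
  often warm: 2
  … (7 more repeated)
18 duplicate windows → 43 − 18 = 25 distinct.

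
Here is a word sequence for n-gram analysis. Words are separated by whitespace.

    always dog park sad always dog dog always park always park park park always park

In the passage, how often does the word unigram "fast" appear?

0

Scanning the 15 tokens for "fast":
  (none found)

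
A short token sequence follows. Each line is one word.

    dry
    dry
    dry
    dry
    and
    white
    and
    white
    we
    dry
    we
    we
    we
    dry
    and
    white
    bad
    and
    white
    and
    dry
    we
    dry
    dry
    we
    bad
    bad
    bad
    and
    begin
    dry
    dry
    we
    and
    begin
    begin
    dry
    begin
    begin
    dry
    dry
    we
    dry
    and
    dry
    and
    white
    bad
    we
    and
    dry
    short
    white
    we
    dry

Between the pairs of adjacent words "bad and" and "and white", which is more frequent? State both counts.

"and white" (5 vs 2)

"bad and": 2 occurrences
"and white": 5 occurrences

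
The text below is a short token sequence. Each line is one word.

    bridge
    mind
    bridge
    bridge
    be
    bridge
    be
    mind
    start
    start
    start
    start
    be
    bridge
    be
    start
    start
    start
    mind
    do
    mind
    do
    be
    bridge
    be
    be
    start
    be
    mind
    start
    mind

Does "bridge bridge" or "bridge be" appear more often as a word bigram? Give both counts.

"bridge bridge": 1 occurrence
"bridge be": 4 occurrences

"bridge be" (4 vs 1)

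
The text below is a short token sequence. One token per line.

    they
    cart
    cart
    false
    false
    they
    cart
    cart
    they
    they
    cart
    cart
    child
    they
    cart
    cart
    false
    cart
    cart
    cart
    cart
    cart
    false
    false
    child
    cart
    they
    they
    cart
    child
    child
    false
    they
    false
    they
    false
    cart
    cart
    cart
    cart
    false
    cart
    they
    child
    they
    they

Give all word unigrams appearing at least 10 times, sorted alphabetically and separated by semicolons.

Unigram counts meeting the condition (at least 10 times):
  cart: 20
  they: 12

cart; they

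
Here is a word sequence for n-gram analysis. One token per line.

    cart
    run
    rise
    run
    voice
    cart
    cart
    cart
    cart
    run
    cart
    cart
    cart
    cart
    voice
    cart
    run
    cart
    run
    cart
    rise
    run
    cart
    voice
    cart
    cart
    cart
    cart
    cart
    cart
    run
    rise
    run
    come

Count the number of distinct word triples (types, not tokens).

34 tokens → 32 trigram windows in total.
Repeated trigrams (each contributes count−1 duplicates):
  cart cart cart: 8
  cart run cart: 3
  cart cart run: 2
  cart run rise: 2
  cart voice cart: 2
  run rise run: 2
  voice cart cart: 2
14 duplicate windows → 32 − 14 = 18 distinct.

18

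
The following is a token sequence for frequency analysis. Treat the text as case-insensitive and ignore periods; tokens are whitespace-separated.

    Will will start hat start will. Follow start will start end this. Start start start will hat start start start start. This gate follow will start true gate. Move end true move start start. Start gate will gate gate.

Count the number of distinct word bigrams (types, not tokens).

39 tokens → 38 bigram windows in total.
Repeated bigrams (each contributes count−1 duplicates):
  start start: 7
  start will: 3
  will start: 3
  hat start: 2
11 duplicate windows → 38 − 11 = 27 distinct.

27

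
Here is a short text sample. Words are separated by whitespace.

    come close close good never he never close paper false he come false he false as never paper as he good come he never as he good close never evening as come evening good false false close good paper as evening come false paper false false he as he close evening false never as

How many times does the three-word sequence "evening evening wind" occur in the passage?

0

Scanning the 52 overlapping trigram windows for "evening evening wind":
  (none found)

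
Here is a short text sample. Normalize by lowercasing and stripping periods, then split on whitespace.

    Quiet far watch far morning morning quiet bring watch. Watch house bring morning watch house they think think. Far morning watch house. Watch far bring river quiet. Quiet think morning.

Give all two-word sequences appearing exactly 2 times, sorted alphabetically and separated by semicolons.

Bigram counts meeting the condition (exactly 2 times):
  far morning: 2
  morning watch: 2
  watch far: 2

far morning; morning watch; watch far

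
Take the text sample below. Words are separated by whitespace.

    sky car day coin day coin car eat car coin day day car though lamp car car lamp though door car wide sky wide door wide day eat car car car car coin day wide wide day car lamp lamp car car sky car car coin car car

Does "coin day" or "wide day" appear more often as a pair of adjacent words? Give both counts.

"coin day" (3 vs 2)

"coin day": 3 occurrences
"wide day": 2 occurrences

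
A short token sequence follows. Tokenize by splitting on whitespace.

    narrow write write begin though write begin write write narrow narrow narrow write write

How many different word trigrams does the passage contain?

14 tokens → 12 trigram windows in total.
Repeated trigrams (each contributes count−1 duplicates):
  narrow write write: 2
1 duplicate windows → 12 − 1 = 11 distinct.

11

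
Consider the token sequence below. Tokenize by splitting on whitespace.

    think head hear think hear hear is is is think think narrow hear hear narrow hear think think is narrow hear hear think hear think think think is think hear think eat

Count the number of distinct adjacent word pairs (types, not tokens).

32 tokens → 31 bigram windows in total.
Repeated bigrams (each contributes count−1 duplicates):
  hear think: 5
  think think: 4
  hear hear: 3
  narrow hear: 3
  think hear: 3
  is is: 2
  is think: 2
  think is: 2
16 duplicate windows → 31 − 16 = 15 distinct.

15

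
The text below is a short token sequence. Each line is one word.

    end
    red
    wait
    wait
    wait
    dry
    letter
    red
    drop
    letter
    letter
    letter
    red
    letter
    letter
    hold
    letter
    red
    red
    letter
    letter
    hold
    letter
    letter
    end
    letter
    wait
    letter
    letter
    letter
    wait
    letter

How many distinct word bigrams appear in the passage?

17

32 tokens → 31 bigram windows in total.
Repeated bigrams (each contributes count−1 duplicates):
  letter letter: 7
  letter red: 3
  hold letter: 2
  letter hold: 2
  letter wait: 2
  red letter: 2
  wait letter: 2
  wait wait: 2
14 duplicate windows → 31 − 14 = 17 distinct.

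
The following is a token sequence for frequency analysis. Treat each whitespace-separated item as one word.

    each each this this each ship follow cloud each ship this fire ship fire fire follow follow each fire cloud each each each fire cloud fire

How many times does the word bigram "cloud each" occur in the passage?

2

Scanning the 25 overlapping bigram windows for "cloud each":
  position 8–9: cloud each
  position 20–21: cloud each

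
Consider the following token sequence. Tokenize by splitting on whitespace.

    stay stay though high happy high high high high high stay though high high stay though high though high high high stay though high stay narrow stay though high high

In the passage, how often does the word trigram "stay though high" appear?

5

Scanning the 28 overlapping trigram windows for "stay though high":
  position 2–4: stay though high
  position 11–13: stay though high
  position 15–17: stay though high
  position 22–24: stay though high
  position 27–29: stay though high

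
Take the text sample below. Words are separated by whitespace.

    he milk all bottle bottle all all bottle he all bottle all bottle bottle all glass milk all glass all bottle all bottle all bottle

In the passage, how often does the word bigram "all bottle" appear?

Scanning the 24 overlapping bigram windows for "all bottle":
  position 3–4: all bottle
  position 7–8: all bottle
  position 10–11: all bottle
  position 12–13: all bottle
  position 20–21: all bottle
  position 22–23: all bottle
  position 24–25: all bottle

7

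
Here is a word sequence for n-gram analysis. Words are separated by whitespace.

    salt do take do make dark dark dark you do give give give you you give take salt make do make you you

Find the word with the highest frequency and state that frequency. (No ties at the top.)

"you", 5 times

Unigram frequencies (highest first):
  you: 5
  do: 4
  give: 4
  make: 3
  dark: 3
  salt: 2
  … (1 more, each ≤ 2)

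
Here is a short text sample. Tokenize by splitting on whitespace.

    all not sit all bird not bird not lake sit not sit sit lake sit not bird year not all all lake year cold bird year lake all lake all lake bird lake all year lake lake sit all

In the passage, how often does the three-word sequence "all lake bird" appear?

Scanning the 37 overlapping trigram windows for "all lake bird":
  position 30–32: all lake bird

1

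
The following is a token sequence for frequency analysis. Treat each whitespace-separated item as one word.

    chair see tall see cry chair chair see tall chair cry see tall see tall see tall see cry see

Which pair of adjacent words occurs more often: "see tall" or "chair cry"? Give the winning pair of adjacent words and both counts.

"see tall" (5 vs 1)

"see tall": 5 occurrences
"chair cry": 1 occurrence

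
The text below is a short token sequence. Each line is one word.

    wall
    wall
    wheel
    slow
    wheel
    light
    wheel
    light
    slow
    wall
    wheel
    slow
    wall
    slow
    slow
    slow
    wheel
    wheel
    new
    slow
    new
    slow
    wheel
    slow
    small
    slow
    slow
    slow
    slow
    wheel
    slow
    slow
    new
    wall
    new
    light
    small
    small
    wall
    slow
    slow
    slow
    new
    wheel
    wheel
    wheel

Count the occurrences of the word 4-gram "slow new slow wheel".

Scanning the 43 overlapping 4-gram windows for "slow new slow wheel":
  position 20–23: slow new slow wheel

1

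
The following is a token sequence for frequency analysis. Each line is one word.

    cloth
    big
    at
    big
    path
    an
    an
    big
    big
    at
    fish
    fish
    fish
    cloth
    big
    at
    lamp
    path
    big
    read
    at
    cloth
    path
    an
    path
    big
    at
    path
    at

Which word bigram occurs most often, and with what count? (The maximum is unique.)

Bigram frequencies (highest first):
  big at: 4
  cloth big: 2
  path an: 2
  fish fish: 2
  path big: 2
  at big: 1
  … (15 more, each ≤ 1)

"big at", 4 times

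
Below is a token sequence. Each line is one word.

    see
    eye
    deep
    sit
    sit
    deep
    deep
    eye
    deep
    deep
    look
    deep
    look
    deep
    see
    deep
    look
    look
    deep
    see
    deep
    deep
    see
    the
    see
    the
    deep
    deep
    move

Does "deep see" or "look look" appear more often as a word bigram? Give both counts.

"deep see" (3 vs 1)

"deep see": 3 occurrences
"look look": 1 occurrence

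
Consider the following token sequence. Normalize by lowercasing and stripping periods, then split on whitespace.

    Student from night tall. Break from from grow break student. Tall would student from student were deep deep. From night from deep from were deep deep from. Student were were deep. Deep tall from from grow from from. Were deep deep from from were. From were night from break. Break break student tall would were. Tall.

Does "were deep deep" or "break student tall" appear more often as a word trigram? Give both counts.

"were deep deep" (4 vs 2)

"were deep deep": 4 occurrences
"break student tall": 2 occurrences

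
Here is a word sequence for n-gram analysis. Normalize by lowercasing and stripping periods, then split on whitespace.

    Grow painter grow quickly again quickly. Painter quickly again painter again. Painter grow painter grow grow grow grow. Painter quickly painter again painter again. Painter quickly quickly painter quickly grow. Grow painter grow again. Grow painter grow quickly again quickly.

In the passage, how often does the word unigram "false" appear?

Scanning the 40 tokens for "false":
  (none found)

0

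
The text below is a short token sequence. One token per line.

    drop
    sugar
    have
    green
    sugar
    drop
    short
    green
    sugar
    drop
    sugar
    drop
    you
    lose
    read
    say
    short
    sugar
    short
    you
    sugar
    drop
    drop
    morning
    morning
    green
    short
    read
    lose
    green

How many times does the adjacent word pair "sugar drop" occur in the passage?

4

Scanning the 29 overlapping bigram windows for "sugar drop":
  position 5–6: sugar drop
  position 9–10: sugar drop
  position 11–12: sugar drop
  position 21–22: sugar drop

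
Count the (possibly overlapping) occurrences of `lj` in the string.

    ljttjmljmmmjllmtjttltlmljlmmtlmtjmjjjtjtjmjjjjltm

3

Sliding a length-2 window over the 49 characters (48 positions):
  position 1–2: lj
  position 7–8: lj
  position 24–25: lj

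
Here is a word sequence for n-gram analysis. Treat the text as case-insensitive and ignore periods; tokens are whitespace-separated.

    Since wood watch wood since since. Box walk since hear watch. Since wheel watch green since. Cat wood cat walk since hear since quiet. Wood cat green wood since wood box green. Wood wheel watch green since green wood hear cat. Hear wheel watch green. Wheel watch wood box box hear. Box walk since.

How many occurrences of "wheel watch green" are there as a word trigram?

3

Scanning the 52 overlapping trigram windows for "wheel watch green":
  position 13–15: wheel watch green
  position 34–36: wheel watch green
  position 43–45: wheel watch green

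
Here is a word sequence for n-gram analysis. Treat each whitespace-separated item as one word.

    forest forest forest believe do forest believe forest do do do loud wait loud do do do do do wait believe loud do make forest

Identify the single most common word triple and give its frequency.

Trigram frequencies (highest first):
  do do do: 4
  forest forest forest: 1
  forest forest believe: 1
  forest believe do: 1
  believe do forest: 1
  do forest believe: 1
  … (14 more, each ≤ 1)

"do do do", 4 times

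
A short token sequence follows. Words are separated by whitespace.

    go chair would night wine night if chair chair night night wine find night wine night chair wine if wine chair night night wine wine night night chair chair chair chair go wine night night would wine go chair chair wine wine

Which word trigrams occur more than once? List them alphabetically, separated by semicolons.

chair chair chair; chair night night; night night wine; night wine night; wine night night

Trigram counts meeting the condition (more than once):
  chair chair chair: 2
  chair night night: 2
  night night wine: 2
  night wine night: 2
  wine night night: 2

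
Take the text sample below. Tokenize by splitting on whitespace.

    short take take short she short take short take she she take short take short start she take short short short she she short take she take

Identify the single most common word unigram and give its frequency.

Unigram frequencies (highest first):
  short: 10
  take: 9
  she: 7
  start: 1

"short", 10 times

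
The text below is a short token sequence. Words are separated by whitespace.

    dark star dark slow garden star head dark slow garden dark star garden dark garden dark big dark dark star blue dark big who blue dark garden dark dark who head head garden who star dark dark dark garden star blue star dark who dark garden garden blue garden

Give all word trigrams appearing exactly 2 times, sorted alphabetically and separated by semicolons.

Trigram counts meeting the condition (exactly 2 times):
  dark garden dark: 2
  dark slow garden: 2

dark garden dark; dark slow garden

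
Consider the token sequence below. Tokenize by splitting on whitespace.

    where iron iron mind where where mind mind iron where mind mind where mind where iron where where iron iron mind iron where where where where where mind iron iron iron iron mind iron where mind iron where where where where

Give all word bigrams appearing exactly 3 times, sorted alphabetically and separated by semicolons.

Bigram counts meeting the condition (exactly 3 times):
  iron mind: 3
  mind where: 3
  where iron: 3

iron mind; mind where; where iron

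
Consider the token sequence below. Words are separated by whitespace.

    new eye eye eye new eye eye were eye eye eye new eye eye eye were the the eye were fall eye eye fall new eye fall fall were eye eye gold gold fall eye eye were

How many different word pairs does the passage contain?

37 tokens → 36 bigram windows in total.
Repeated bigrams (each contributes count−1 duplicates):
  eye eye: 10
  eye were: 4
  new eye: 4
  eye fall: 2
  eye new: 2
  fall eye: 2
  were eye: 2
19 duplicate windows → 36 − 19 = 17 distinct.

17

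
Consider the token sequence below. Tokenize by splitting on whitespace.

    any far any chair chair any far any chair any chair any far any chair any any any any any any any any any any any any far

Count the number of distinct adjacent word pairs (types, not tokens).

28 tokens → 27 bigram windows in total.
Repeated bigrams (each contributes count−1 duplicates):
  any any: 11
  any chair: 4
  any far: 4
  chair any: 4
  far any: 3
21 duplicate windows → 27 − 21 = 6 distinct.

6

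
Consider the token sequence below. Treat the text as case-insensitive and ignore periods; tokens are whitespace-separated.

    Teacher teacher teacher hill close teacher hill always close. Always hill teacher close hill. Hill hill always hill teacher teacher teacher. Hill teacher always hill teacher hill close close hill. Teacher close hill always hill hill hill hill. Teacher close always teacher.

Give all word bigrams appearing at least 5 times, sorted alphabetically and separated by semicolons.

Bigram counts meeting the condition (at least 5 times):
  hill hill: 5
  hill teacher: 6

hill hill; hill teacher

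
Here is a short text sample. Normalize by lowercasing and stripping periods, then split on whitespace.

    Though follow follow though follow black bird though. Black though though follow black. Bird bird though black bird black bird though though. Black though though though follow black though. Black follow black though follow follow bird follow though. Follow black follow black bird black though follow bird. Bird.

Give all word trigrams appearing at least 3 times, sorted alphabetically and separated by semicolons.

follow black bird; though follow black

Trigram counts meeting the condition (at least 3 times):
  follow black bird: 3
  though follow black: 4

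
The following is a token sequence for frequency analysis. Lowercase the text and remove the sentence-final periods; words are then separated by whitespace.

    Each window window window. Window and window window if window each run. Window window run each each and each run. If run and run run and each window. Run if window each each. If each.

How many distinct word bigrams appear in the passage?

21

35 tokens → 34 bigram windows in total.
Repeated bigrams (each contributes count−1 duplicates):
  window window: 5
  and each: 2
  each each: 2
  each run: 2
  each window: 2
  if window: 2
  run and: 2
  run if: 2
  … (2 more repeated)
13 duplicate windows → 34 − 13 = 21 distinct.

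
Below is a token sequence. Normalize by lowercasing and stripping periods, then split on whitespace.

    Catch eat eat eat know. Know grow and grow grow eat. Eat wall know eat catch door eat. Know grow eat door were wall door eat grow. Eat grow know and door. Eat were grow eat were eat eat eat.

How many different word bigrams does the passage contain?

40 tokens → 39 bigram windows in total.
Repeated bigrams (each contributes count−1 duplicates):
  eat eat: 5
  grow eat: 4
  door eat: 3
  eat grow: 2
  eat know: 2
  eat were: 2
  know grow: 2
13 duplicate windows → 39 − 13 = 26 distinct.

26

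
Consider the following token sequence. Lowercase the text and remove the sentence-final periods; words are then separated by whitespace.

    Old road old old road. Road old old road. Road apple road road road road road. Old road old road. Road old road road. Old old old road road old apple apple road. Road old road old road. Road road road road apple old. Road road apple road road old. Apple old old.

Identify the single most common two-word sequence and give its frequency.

"road road", 16 times

Bigram frequencies (highest first):
  road road: 16
  old road: 10
  road old: 10
  old old: 5
  road apple: 3
  apple road: 3
  … (3 more, each ≤ 2)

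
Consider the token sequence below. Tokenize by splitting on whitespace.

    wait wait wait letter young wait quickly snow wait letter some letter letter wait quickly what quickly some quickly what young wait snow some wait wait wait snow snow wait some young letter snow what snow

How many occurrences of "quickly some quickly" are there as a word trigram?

Scanning the 34 overlapping trigram windows for "quickly some quickly":
  position 17–19: quickly some quickly

1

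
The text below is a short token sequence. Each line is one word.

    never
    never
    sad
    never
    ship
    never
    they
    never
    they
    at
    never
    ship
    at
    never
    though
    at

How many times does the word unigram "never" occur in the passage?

Scanning the 16 tokens for "never":
  position 1: never
  position 2: never
  position 4: never
  position 6: never
  position 8: never
  position 11: never
  position 14: never

7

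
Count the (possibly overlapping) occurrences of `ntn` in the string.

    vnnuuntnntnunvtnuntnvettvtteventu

Sliding a length-3 window over the 33 characters (31 positions):
  position 6–8: ntn
  position 9–11: ntn
  position 18–20: ntn

3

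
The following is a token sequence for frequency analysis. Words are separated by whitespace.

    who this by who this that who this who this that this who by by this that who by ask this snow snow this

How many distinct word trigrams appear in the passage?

24 tokens → 22 trigram windows in total.
Repeated trigrams (each contributes count−1 duplicates):
  this that who: 2
  who this that: 2
2 duplicate windows → 22 − 2 = 20 distinct.

20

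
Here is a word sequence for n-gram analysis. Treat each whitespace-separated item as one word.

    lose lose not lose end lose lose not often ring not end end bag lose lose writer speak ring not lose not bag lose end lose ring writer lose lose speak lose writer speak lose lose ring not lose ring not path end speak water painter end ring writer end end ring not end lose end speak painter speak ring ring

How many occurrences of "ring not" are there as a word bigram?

Scanning the 60 overlapping bigram windows for "ring not":
  position 10–11: ring not
  position 19–20: ring not
  position 37–38: ring not
  position 40–41: ring not
  position 52–53: ring not

5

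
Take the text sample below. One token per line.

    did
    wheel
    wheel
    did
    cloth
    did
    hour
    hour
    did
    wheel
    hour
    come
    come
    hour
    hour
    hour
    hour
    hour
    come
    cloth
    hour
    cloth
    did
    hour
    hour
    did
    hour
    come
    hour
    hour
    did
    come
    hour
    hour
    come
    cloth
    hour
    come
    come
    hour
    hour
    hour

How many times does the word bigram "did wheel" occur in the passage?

2

Scanning the 41 overlapping bigram windows for "did wheel":
  position 1–2: did wheel
  position 9–10: did wheel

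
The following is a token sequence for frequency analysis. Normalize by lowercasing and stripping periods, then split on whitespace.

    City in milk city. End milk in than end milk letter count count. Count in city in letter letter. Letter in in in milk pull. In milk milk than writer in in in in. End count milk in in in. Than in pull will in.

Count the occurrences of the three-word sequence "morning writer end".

0

Scanning the 43 overlapping trigram windows for "morning writer end":
  (none found)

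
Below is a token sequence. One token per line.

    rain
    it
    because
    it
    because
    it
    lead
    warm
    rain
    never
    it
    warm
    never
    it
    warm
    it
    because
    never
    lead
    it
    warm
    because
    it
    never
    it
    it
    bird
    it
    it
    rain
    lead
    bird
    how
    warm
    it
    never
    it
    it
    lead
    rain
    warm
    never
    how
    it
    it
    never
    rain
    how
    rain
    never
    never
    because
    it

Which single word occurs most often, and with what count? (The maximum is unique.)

"it", 18 times

Unigram frequencies (highest first):
  it: 18
  never: 9
  rain: 6
  warm: 6
  because: 5
  lead: 4
  … (2 more, each ≤ 3)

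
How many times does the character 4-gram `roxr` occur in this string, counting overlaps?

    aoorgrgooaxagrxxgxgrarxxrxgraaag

Sliding a length-4 window over the 32 characters (29 positions):
  (no match at any position)

0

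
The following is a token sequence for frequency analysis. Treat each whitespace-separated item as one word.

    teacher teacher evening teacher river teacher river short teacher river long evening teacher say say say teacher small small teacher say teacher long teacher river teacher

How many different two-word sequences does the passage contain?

26 tokens → 25 bigram windows in total.
Repeated bigrams (each contributes count−1 duplicates):
  teacher river: 4
  evening teacher: 2
  river teacher: 2
  say say: 2
  say teacher: 2
  teacher say: 2
8 duplicate windows → 25 − 8 = 17 distinct.

17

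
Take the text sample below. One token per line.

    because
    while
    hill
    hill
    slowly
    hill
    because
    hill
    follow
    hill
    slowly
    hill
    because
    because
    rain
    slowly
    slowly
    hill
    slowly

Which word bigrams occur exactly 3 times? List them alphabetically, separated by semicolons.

hill slowly; slowly hill

Bigram counts meeting the condition (exactly 3 times):
  hill slowly: 3
  slowly hill: 3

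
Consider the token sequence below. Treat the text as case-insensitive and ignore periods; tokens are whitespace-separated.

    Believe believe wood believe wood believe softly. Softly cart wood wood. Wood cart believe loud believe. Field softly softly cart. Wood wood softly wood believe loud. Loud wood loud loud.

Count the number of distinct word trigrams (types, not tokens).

30 tokens → 28 trigram windows in total.
Repeated trigrams (each contributes count−1 duplicates):
  believe wood believe: 2
  cart wood wood: 2
  softly cart wood: 2
  softly softly cart: 2
4 duplicate windows → 28 − 4 = 24 distinct.

24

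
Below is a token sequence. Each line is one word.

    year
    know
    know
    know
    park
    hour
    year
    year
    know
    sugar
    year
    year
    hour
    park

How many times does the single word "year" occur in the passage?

Scanning the 14 tokens for "year":
  position 1: year
  position 7: year
  position 8: year
  position 11: year
  position 12: year

5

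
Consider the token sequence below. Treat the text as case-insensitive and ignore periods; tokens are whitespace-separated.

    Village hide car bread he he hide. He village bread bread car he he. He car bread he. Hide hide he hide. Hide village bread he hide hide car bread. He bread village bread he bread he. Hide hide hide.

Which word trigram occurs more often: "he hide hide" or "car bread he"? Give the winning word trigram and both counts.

"he hide hide" (4 vs 3)

"he hide hide": 4 occurrences
"car bread he": 3 occurrences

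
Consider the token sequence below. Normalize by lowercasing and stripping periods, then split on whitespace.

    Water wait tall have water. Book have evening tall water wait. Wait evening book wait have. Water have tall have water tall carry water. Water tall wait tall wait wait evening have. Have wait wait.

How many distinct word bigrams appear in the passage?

24

35 tokens → 34 bigram windows in total.
Repeated bigrams (each contributes count−1 duplicates):
  have water: 3
  wait wait: 3
  tall have: 2
  tall wait: 2
  wait evening: 2
  wait tall: 2
  water tall: 2
  water wait: 2
10 duplicate windows → 34 − 10 = 24 distinct.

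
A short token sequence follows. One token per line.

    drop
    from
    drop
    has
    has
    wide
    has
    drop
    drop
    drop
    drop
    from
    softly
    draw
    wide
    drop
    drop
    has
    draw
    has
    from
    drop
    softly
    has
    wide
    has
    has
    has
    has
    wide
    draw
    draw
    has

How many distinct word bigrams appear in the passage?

33 tokens → 32 bigram windows in total.
Repeated bigrams (each contributes count−1 duplicates):
  drop drop: 4
  has has: 4
  has wide: 3
  draw has: 2
  drop from: 2
  drop has: 2
  from drop: 2
  wide has: 2
13 duplicate windows → 32 − 13 = 19 distinct.

19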